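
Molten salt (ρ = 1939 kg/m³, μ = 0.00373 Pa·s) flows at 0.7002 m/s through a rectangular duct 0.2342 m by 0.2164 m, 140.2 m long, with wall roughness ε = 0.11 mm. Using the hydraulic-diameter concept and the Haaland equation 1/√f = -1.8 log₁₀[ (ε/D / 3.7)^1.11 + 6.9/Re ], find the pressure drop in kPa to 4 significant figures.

Hydraulic diameter D_h = 4A/P = 4·(0.2342·0.2164)/(2·(0.2342+0.2164)) = 0.2027/0.9012 = 0.2249 m.
Re = ρVD_h/μ = 1939·0.7002·0.2249/0.00373 = 8.188e+04.
ε/D_h = 0.00011/0.2249 = 0.000489; Haaland gives 1/√f = -1.8 log₁₀[4.95e-05+8.43e-05] = 6.973, so f = 0.02057.
ΔP = f(L/D_h)(ρV²/2) = 0.02057·140.2/0.2249·475.3 = 6093 Pa.
ΔP = 6.093 kPa.

ΔP ≈ 6.093 kPa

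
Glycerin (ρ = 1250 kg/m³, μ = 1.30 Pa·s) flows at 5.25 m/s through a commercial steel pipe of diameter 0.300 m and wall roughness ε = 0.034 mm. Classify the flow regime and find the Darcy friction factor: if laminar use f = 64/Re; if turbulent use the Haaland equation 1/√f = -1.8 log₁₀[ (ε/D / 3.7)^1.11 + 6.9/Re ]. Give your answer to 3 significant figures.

Re = ρVD/μ = 1250·5.25·0.3/1.3 = 1514.
Re < 2300 → laminar, so f = 64/Re = 0.04226 (roughness is irrelevant in laminar flow).

f ≈ 0.0423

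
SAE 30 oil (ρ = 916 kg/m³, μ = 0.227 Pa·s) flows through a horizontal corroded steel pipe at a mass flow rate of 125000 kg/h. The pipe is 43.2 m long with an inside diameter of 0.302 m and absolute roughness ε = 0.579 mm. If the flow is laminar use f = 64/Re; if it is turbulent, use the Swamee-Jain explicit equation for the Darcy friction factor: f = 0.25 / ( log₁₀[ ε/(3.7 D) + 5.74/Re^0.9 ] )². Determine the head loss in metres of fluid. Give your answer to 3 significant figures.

ṁ = 125000 kg/h = 125000/3600 = 34.72 kg/s.
A = πD²/4 = π(0.302)²/4 = 0.07163 m²; mean velocity V = ṁ/(ρA) = 34.72/(916 · 0.07163) = 0.5292 m/s.
Reynolds number Re = ρVD/μ = 916 · 0.5292 · 0.302 / 0.227 = 644.9.
Re < 2300 → laminar flow, so f = 64/Re = 64/644.9 = 0.09924 (the turbulent correlation is not needed).
Darcy-Weisbach: ΔP = f(L/D)(ρV²/2) = 0.09924·(43.2/0.302)·(916·0.5292²/2) = 0.09924·143·128.3 = 1821 Pa.
Head loss h_f = ΔP/(ρg) = 1821/(916·9.81) = 0.203 m.

h_f ≈ 0.203 m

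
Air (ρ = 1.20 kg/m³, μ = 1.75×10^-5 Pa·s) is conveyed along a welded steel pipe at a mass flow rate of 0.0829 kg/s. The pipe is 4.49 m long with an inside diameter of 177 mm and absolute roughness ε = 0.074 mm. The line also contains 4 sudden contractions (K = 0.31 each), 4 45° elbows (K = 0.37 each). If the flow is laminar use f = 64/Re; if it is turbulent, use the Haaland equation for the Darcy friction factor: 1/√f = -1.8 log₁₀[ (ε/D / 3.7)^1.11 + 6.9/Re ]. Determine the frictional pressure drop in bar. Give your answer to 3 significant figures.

ΔP ≈ 1.57×10^-4 bar

A = πD²/4 = π(0.177)²/4 = 0.02461 m²; mean velocity V = ṁ/(ρA) = 0.0829/(1.2 · 0.02461) = 2.808 m/s.
Reynolds number Re = ρVD/μ = 1.2 · 2.808 · 0.177 / 1.75e-05 = 3.408e+04.
Re > 4000 → turbulent. Relative roughness ε/D = 7.4e-05/0.177 = 0.000418. Haaland: 1/√f = -1.8 log₁₀[(0.000418/3.7)^1.11 + 6.9/3.408e+04] = -1.8 log₁₀[4.16e-05 + 0.000202] = 6.502, so f = 0.02365.
Total minor-loss coefficient ΣK = 4·0.31 + 4·0.37 = 2.72.
ΔP = [f·L/D + ΣK]·(ρV²/2) = [0.02365·4.49/0.177 + 2.72]·(1.2·2.808²/2) = [0.5999 + 2.72]·4.73 = 15.7 Pa.
ΔP = 15.7 Pa = 1.57×10^-4 bar.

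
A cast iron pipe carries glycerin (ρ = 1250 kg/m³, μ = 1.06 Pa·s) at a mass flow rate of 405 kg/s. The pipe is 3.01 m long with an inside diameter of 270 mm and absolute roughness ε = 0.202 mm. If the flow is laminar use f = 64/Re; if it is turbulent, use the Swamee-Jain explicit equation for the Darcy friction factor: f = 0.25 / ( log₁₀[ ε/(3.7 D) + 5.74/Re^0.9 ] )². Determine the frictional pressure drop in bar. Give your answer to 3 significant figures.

A = πD²/4 = π(0.27)²/4 = 0.05726 m²; mean velocity V = ṁ/(ρA) = 405/(1250 · 0.05726) = 5.659 m/s.
Reynolds number Re = ρVD/μ = 1250 · 5.659 · 0.27 / 1.06 = 1802.
Re < 2300 → laminar flow, so f = 64/Re = 64/1802 = 0.03552 (the turbulent correlation is not needed).
Darcy-Weisbach: ΔP = f(L/D)(ρV²/2) = 0.03552·(3.01/0.27)·(1250·5.659²/2) = 0.03552·11.15·2.001e+04 = 7925 Pa.
ΔP = 7925 Pa = 0.0793 bar.

ΔP ≈ 0.0793 bar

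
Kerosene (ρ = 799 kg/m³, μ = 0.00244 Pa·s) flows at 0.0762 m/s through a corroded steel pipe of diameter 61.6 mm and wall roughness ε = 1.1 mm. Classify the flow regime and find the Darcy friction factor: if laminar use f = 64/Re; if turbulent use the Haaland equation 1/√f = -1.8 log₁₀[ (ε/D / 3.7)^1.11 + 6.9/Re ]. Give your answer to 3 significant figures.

Re = ρVD/μ = 799·0.0762·0.0616/0.00244 = 1537.
Re < 2300 → laminar, so f = 64/Re = 0.04164 (roughness is irrelevant in laminar flow).

f ≈ 0.0416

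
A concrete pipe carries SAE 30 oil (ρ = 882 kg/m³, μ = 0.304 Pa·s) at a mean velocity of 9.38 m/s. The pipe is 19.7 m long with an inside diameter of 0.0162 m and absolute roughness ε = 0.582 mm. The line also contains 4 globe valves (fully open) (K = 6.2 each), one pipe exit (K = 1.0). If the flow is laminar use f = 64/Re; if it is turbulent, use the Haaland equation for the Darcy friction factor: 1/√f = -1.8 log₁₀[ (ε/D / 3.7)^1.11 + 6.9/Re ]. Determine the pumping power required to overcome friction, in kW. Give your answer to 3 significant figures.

P ≈ 15.2 kW

Reynolds number Re = ρVD/μ = 882 · 9.38 · 0.0162 / 0.304 = 440.9.
Re < 2300 → laminar flow, so f = 64/Re = 64/440.9 = 0.1452 (the turbulent correlation is not needed).
Total minor-loss coefficient ΣK = 4·6.2 + 1·1 = 25.8.
ΔP = [f·L/D + ΣK]·(ρV²/2) = [0.1452·19.7/0.0162 + 25.8]·(882·9.38²/2) = [176.5 + 25.8]·3.88e+04 = 7.851e+06 Pa.
Q = V·A = 9.38·0.0002061 = 0.001933 m³/s.
Pumping power P = QΔP = 0.001933·7.851e+06 = 15180 W = 15.2 kW.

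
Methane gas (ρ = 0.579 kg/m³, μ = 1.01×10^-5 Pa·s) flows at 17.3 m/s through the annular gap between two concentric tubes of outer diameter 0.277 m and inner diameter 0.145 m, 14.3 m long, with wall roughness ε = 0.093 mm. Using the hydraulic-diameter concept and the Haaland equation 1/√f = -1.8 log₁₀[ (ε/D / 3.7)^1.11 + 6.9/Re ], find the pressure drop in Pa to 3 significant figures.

Hydraulic diameter D_h = 4A/P = D_o - D_i = 0.277 - 0.145 = 0.132 m.
Re = ρVD_h/μ = 0.579·17.3·0.132/1.01e-05 = 1.309e+05.
ε/D_h = 9.3e-05/0.132 = 0.000705; Haaland gives 1/√f = -1.8 log₁₀[7.42e-05+5.27e-05] = 7.014, so f = 0.02033.
ΔP = f(L/D_h)(ρV²/2) = 0.02033·14.3/0.132·86.64 = 190.8 Pa.

ΔP ≈ 191 Pa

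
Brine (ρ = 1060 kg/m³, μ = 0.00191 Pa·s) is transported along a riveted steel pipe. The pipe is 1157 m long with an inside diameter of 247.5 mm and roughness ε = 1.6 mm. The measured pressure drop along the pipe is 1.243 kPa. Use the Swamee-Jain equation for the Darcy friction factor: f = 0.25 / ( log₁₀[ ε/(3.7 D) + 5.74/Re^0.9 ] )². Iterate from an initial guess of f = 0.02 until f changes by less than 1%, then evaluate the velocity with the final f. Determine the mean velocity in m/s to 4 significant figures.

V ≈ 0.1151 m/s

Rearranging Darcy-Weisbach: V = √(2·ΔP·D/(f·L·ρ)). With ε/D = 0.0016/0.2475 = 0.00646, iterate starting from f = 0.02:
  f = 0.02 → V = √(2·1243·0.2475/(0.02·1157·1060)) = 0.1584 m/s; Re = ρVD/μ = 2.175e+04; f → 0.03674
  f = 0.03674 → V = 0.1169 m/s; Re = 1.605e+04; f → 0.03784
  f = 0.03784 → V = 0.1151 m/s; Re = 1.582e+04; f → 0.0379
Converged (Δf/f < 1%). With the final f = 0.0379: V = √(2·1243·0.2475/(0.0379·1157·1060)) = 0.1151 m/s.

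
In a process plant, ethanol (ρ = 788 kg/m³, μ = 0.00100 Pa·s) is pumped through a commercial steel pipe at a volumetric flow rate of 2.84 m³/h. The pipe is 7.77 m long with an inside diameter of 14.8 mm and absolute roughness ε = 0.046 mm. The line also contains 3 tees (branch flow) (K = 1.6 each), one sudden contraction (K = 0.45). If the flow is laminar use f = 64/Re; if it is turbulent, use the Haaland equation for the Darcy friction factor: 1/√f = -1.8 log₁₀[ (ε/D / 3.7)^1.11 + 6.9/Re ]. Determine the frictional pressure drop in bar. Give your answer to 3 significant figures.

Q = 2.84 m³/h = 2.84/3600 = 0.0007889 m³/s.
Cross-sectional area A = πD²/4 = π(0.0148)²/4 = 0.000172 m²; mean velocity V = Q/A = 0.0007889/0.000172 = 4.586 m/s.
Reynolds number Re = ρVD/μ = 788 · 4.586 · 0.0148 / 0.001 = 5.348e+04.
Re > 4000 → turbulent. Relative roughness ε/D = 4.6e-05/0.0148 = 0.00311. Haaland: 1/√f = -1.8 log₁₀[(0.00311/3.7)^1.11 + 6.9/5.348e+04] = -1.8 log₁₀[0.000385 + 0.000129] = 5.92, so f = 0.02854.
Total minor-loss coefficient ΣK = 3·1.6 + 1·0.45 = 5.25.
ΔP = [f·L/D + ΣK]·(ρV²/2) = [0.02854·7.77/0.0148 + 5.25]·(788·4.586²/2) = [14.98 + 5.25]·8285 = 1.676e+05 Pa.
ΔP = 1.676e+05 Pa = 1.68 bar.

ΔP ≈ 1.68 bar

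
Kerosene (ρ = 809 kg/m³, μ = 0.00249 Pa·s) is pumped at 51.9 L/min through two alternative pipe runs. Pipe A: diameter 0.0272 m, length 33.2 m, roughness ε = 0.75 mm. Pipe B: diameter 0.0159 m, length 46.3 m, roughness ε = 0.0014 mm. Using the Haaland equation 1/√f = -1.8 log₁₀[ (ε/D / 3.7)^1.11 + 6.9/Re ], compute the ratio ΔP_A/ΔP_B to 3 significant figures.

Pipe A: V = Q/A = 0.000865/0.0005811 = 1.489 m/s; Re = 1.316e+04; ε/D = 0.0276; Haaland → f = 0.05773; ΔP_A = f(L/D)(ρV²/2) = 6.316e+04 Pa.
Pipe B: V = Q/A = 0.000865/0.0001986 = 4.356 m/s; Re = 2.25e+04; ε/D = 8.81e-05; Haaland → f = 0.02515; ΔP_B = f(L/D)(ρV²/2) = 5.622e+05 Pa.
ΔP_A/ΔP_B = 6.316e+04/5.622e+05 = 0.112.

ΔP_A/ΔP_B ≈ 0.112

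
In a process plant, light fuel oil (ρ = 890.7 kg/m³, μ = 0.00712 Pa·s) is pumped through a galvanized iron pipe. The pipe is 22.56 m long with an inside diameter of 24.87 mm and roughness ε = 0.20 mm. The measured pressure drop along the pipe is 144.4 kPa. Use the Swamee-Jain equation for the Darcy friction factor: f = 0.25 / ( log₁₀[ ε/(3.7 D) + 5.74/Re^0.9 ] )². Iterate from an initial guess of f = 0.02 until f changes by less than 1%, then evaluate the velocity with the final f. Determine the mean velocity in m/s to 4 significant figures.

Rearranging Darcy-Weisbach: V = √(2·ΔP·D/(f·L·ρ)). With ε/D = 0.0002/0.02487 = 0.00804, iterate starting from f = 0.02:
  f = 0.02 → V = √(2·1.444e+05·0.02487/(0.02·22.56·890.7)) = 4.228 m/s; Re = ρVD/μ = 1.315e+04; f → 0.0406
  f = 0.0406 → V = 2.967 m/s; Re = 9231; f → 0.04237
  f = 0.04237 → V = 2.905 m/s; Re = 9037; f → 0.04249
Converged (Δf/f < 1%). With the final f = 0.04249: V = √(2·1.444e+05·0.02487/(0.04249·22.56·890.7)) = 2.9 m/s.

V ≈ 2.900 m/s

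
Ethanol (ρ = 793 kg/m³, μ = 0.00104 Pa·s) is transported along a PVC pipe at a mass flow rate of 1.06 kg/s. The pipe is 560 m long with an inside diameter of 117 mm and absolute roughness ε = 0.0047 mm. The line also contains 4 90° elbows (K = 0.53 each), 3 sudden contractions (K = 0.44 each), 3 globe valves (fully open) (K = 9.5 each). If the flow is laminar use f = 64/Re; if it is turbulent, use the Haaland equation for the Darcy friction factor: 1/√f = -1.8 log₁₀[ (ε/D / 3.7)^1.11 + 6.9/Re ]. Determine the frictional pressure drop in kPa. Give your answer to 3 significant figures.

A = πD²/4 = π(0.117)²/4 = 0.01075 m²; mean velocity V = ṁ/(ρA) = 1.06/(793 · 0.01075) = 0.1243 m/s.
Reynolds number Re = ρVD/μ = 793 · 0.1243 · 0.117 / 0.00104 = 1.109e+04.
Re > 4000 → turbulent. Relative roughness ε/D = 4.7e-06/0.117 = 4.02e-05. Haaland: 1/√f = -1.8 log₁₀[(4.02e-05/3.7)^1.11 + 6.9/1.109e+04] = -1.8 log₁₀[3.09e-06 + 0.000622] = 5.767, so f = 0.03007.
Total minor-loss coefficient ΣK = 4·0.53 + 3·0.44 + 3·9.5 = 31.9.
ΔP = [f·L/D + ΣK]·(ρV²/2) = [0.03007·560/0.117 + 31.9]·(793·0.1243²/2) = [143.9 + 31.9]·6.129 = 1078 Pa.
ΔP = 1078 Pa = 1.08 kPa.

ΔP ≈ 1.08 kPa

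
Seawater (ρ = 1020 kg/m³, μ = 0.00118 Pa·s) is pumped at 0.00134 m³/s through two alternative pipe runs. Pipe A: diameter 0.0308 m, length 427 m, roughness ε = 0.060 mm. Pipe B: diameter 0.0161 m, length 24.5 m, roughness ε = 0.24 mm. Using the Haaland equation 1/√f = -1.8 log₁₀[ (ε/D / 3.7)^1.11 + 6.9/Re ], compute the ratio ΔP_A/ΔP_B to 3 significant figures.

ΔP_A/ΔP_B ≈ 0.405

Pipe A: V = Q/A = 0.00134/0.0007451 = 1.799 m/s; Re = 4.788e+04; ε/D = 0.00195; Haaland → f = 0.02627; ΔP_A = f(L/D)(ρV²/2) = 6.008e+05 Pa.
Pipe B: V = Q/A = 0.00134/0.0002036 = 6.582 m/s; Re = 9.16e+04; ε/D = 0.0149; Haaland → f = 0.04416; ΔP_B = f(L/D)(ρV²/2) = 1.485e+06 Pa.
ΔP_A/ΔP_B = 6.008e+05/1.485e+06 = 0.405.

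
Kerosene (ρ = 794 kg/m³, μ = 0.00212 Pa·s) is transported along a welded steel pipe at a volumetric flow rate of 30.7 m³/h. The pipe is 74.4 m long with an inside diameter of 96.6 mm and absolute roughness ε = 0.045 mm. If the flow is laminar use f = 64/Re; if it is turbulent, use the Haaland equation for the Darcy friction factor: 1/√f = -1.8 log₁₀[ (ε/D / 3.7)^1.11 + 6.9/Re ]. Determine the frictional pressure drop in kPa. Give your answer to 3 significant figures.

ΔP ≈ 9.45 kPa

Q = 30.7 m³/h = 30.7/3600 = 0.008528 m³/s.
Cross-sectional area A = πD²/4 = π(0.0966)²/4 = 0.007329 m²; mean velocity V = Q/A = 0.008528/0.007329 = 1.164 m/s.
Reynolds number Re = ρVD/μ = 794 · 1.164 · 0.0966 / 0.00212 = 4.21e+04.
Re > 4000 → turbulent. Relative roughness ε/D = 4.5e-05/0.0966 = 0.000466. Haaland: 1/√f = -1.8 log₁₀[(0.000466/3.7)^1.11 + 6.9/4.21e+04] = -1.8 log₁₀[4.69e-05 + 0.000164] = 6.617, so f = 0.02284.
Darcy-Weisbach: ΔP = f(L/D)(ρV²/2) = 0.02284·(74.4/0.0966)·(794·1.164²/2) = 0.02284·770.2·537.5 = 9455 Pa.
ΔP = 9455 Pa = 9.45 kPa.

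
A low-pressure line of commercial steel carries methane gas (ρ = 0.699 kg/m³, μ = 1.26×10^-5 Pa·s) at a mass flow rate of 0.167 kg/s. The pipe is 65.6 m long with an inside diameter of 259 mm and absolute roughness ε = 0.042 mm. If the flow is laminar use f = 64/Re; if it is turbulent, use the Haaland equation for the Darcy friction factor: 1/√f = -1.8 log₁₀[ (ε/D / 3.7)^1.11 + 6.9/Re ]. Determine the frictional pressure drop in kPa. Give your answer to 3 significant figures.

A = πD²/4 = π(0.259)²/4 = 0.05269 m²; mean velocity V = ṁ/(ρA) = 0.167/(0.699 · 0.05269) = 4.535 m/s.
Reynolds number Re = ρVD/μ = 0.699 · 4.535 · 0.259 / 1.26e-05 = 6.516e+04.
Re > 4000 → turbulent. Relative roughness ε/D = 4.2e-05/0.259 = 0.000162. Haaland: 1/√f = -1.8 log₁₀[(0.000162/3.7)^1.11 + 6.9/6.516e+04] = -1.8 log₁₀[1.45e-05 + 0.000106] = 7.055, so f = 0.02009.
Darcy-Weisbach: ΔP = f(L/D)(ρV²/2) = 0.02009·(65.6/0.259)·(0.699·4.535²/2) = 0.02009·253.3·7.187 = 36.58 Pa.
ΔP = 36.58 Pa = 0.0366 kPa.

ΔP ≈ 0.0366 kPa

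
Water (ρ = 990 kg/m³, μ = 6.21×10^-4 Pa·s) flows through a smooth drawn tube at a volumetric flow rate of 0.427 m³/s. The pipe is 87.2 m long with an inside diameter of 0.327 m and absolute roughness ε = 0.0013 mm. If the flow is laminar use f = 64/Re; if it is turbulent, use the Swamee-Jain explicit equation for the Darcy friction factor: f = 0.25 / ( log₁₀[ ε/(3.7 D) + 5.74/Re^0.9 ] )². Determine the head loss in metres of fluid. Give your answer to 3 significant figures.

h_f ≈ 3.55 m

Cross-sectional area A = πD²/4 = π(0.327)²/4 = 0.08398 m²; mean velocity V = Q/A = 0.427/0.08398 = 5.084 m/s.
Reynolds number Re = ρVD/μ = 990 · 5.084 · 0.327 / 0.000621 = 2.651e+06.
Re > 4000 → turbulent. Relative roughness ε/D = 1.3e-06/0.327 = 3.98e-06. Swamee-Jain: f = 0.25/(log₁₀[3.98e-06/3.7 + 5.74/2.651e+06^0.9])² = 0.25/(log₁₀[1.07e-06 + 9.5e-06])² = 0.25/(-4.976)² = 0.0101.
Darcy-Weisbach: ΔP = f(L/D)(ρV²/2) = 0.0101·(87.2/0.327)·(990·5.084²/2) = 0.0101·266.7·1.28e+04 = 3.446e+04 Pa.
Head loss h_f = ΔP/(ρg) = 3.446e+04/(990·9.81) = 3.55 m.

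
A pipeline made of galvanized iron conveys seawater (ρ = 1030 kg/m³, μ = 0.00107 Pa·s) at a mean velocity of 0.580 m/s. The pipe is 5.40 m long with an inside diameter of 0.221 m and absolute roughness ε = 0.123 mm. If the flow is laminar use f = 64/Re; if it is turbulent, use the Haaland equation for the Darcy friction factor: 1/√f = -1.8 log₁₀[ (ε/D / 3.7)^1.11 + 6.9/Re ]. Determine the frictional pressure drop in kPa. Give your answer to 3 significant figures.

Reynolds number Re = ρVD/μ = 1030 · 0.58 · 0.221 / 0.00107 = 1.234e+05.
Re > 4000 → turbulent. Relative roughness ε/D = 0.000123/0.221 = 0.000557. Haaland: 1/√f = -1.8 log₁₀[(0.000557/3.7)^1.11 + 6.9/1.234e+05] = -1.8 log₁₀[5.71e-05 + 5.59e-05] = 7.104, so f = 0.01981.
Darcy-Weisbach: ΔP = f(L/D)(ρV²/2) = 0.01981·(5.4/0.221)·(1030·0.58²/2) = 0.01981·24.43·173.2 = 83.88 Pa.
ΔP = 83.88 Pa = 0.0839 kPa.

ΔP ≈ 0.0839 kPa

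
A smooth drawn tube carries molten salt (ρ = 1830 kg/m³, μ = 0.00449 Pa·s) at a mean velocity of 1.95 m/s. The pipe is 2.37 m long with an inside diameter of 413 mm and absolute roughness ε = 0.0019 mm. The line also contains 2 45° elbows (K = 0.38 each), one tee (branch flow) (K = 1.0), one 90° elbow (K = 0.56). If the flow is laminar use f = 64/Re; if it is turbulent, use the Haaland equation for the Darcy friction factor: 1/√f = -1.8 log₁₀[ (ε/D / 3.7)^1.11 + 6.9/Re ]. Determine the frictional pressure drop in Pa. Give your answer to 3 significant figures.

ΔP ≈ 8350 Pa

Reynolds number Re = ρVD/μ = 1830 · 1.95 · 0.413 / 0.00449 = 3.282e+05.
Re > 4000 → turbulent. Relative roughness ε/D = 1.9e-06/0.413 = 4.6e-06. Haaland: 1/√f = -1.8 log₁₀[(4.6e-06/3.7)^1.11 + 6.9/3.282e+05] = -1.8 log₁₀[2.79e-07 + 2.1e-05] = 8.409, so f = 0.01414.
Total minor-loss coefficient ΣK = 2·0.38 + 1·1 + 1·0.56 = 2.32.
ΔP = [f·L/D + ΣK]·(ρV²/2) = [0.01414·2.37/0.413 + 2.32]·(1830·1.95²/2) = [0.08116 + 2.32]·3479 = 8354 Pa.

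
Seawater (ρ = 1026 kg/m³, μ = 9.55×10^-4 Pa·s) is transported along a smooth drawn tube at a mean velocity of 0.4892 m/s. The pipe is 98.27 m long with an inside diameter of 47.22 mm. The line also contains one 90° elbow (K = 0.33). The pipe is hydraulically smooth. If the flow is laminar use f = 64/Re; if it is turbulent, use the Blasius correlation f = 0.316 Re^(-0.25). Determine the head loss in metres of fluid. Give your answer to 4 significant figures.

Reynolds number Re = ρVD/μ = 1026 · 0.4892 · 0.04722 / 0.000955 = 2.482e+04.
Re > 4000 → turbulent. Smooth-pipe (Blasius): f = 0.316 Re^(-0.25) = 0.316/(2.482e+04)^0.25 = 0.02518.
Total minor-loss coefficient ΣK = 1·0.33 = 0.33.
ΔP = [f·L/D + ΣK]·(ρV²/2) = [0.02518·98.27/0.04722 + 0.33]·(1026·0.4892²/2) = [52.4 + 0.33]·122.8 = 6473 Pa.
Head loss h_f = ΔP/(ρg) = 6473/(1026·9.81) = 0.6431 m.

h_f ≈ 0.6431 m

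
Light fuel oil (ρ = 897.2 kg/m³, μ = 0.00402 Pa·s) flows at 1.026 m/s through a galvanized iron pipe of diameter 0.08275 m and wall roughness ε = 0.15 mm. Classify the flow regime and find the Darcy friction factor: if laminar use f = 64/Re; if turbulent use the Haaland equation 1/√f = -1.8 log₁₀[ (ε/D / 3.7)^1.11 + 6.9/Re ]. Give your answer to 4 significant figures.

f ≈ 0.02941

Re = ρVD/μ = 897.2·1.026·0.08275/0.00402 = 1.895e+04.
Re > 4000 → turbulent. ε/D = 0.00015/0.08275 = 0.00181; Haaland: 1/√f = -1.8 log₁₀[0.000212 + 0.000364] = 5.831, so f = 0.02941.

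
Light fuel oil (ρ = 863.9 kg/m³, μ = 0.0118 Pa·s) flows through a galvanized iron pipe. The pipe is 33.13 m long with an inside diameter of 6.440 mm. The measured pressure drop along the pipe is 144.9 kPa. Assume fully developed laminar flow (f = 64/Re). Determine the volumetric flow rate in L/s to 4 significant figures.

Q ≈ 0.01565 L/s

For laminar flow, f = 64/Re with Re = ρVD/μ, so Darcy-Weisbach reduces to ΔP = 32μLV/D². Solving for V: V = ΔP·D²/(32μL) = 1.449e+05·(0.00644)²/(32·0.0118·33.13) = 0.4804 m/s.
Check: Re = ρVD/μ = 863.9·0.4804·0.00644/0.0118 = 226.5 < 2300, so the laminar assumption holds.
Q = V·A = 0.4804·(π/4·0.00644²) = 1.565e-05 m³/s = 0.01565 L/s.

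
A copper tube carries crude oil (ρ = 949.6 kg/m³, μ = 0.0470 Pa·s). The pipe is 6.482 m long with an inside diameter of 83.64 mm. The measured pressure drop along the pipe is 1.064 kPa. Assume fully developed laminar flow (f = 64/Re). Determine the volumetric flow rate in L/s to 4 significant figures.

For laminar flow, f = 64/Re with Re = ρVD/μ, so Darcy-Weisbach reduces to ΔP = 32μLV/D². Solving for V: V = ΔP·D²/(32μL) = 1064·(0.08364)²/(32·0.047·6.482) = 0.7635 m/s.
Check: Re = ρVD/μ = 949.6·0.7635·0.08364/0.047 = 1290 < 2300, so the laminar assumption holds.
Q = V·A = 0.7635·(π/4·0.08364²) = 0.004195 m³/s = 4.195 L/s.

Q ≈ 4.195 L/s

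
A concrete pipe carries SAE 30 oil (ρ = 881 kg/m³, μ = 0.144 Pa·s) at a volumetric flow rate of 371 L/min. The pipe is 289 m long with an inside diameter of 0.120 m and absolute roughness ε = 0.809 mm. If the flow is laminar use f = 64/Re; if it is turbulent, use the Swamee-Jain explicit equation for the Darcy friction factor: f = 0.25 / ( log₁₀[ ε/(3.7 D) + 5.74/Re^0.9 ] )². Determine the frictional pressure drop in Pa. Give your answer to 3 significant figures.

Q = 371 L/min = 371/60000 = 0.006183 m³/s.
Cross-sectional area A = πD²/4 = π(0.12)²/4 = 0.01131 m²; mean velocity V = Q/A = 0.006183/0.01131 = 0.5467 m/s.
Reynolds number Re = ρVD/μ = 881 · 0.5467 · 0.12 / 0.144 = 401.4.
Re < 2300 → laminar flow, so f = 64/Re = 64/401.4 = 0.1594 (the turbulent correlation is not needed).
Darcy-Weisbach: ΔP = f(L/D)(ρV²/2) = 0.1594·(289/0.12)·(881·0.5467²/2) = 0.1594·2408·131.7 = 5.056e+04 Pa.

ΔP ≈ 50600 Pa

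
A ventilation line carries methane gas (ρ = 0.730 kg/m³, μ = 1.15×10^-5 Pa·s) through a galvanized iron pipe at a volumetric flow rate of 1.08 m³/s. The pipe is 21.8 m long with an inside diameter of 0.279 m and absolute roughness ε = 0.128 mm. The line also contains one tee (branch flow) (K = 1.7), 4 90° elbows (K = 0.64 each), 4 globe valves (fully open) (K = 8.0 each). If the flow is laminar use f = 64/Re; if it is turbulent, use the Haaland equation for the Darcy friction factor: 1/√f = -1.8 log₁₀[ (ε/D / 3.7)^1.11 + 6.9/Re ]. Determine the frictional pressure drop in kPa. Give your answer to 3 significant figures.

Cross-sectional area A = πD²/4 = π(0.279)²/4 = 0.06114 m²; mean velocity V = Q/A = 1.08/0.06114 = 17.67 m/s.
Reynolds number Re = ρVD/μ = 0.73 · 17.67 · 0.279 / 1.15e-05 = 3.129e+05.
Re > 4000 → turbulent. Relative roughness ε/D = 0.000128/0.279 = 0.000459. Haaland: 1/√f = -1.8 log₁₀[(0.000459/3.7)^1.11 + 6.9/3.129e+05] = -1.8 log₁₀[4.61e-05 + 2.21e-05] = 7.5, so f = 0.01778.
Total minor-loss coefficient ΣK = 1·1.7 + 4·0.64 + 4·8 = 36.3.
ΔP = [f·L/D + ΣK]·(ρV²/2) = [0.01778·21.8/0.279 + 36.3]·(0.73·17.67²/2) = [1.389 + 36.3]·113.9 = 4288 Pa.
ΔP = 4288 Pa = 4.29 kPa.

ΔP ≈ 4.29 kPa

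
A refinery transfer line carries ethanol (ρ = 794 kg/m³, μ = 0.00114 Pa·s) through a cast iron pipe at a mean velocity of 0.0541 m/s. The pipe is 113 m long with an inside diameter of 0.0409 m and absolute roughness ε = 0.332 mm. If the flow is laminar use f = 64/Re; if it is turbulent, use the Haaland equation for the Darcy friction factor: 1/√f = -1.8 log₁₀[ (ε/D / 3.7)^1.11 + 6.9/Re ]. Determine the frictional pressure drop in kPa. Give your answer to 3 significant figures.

ΔP ≈ 0.133 kPa

Reynolds number Re = ρVD/μ = 794 · 0.0541 · 0.0409 / 0.00114 = 1541.
Re < 2300 → laminar flow, so f = 64/Re = 64/1541 = 0.04153 (the turbulent correlation is not needed).
Darcy-Weisbach: ΔP = f(L/D)(ρV²/2) = 0.04153·(113/0.0409)·(794·0.0541²/2) = 0.04153·2763·1.162 = 133.3 Pa.
ΔP = 133.3 Pa = 0.133 kPa.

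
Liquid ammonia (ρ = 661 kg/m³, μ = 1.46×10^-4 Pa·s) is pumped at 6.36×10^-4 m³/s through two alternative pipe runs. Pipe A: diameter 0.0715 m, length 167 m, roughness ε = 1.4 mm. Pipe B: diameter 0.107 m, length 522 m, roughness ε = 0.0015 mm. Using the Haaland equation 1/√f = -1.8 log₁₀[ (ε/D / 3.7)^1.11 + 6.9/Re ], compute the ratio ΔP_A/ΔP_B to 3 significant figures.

Pipe A: V = Q/A = 0.000636/0.004015 = 0.1584 m/s; Re = 5.128e+04; ε/D = 0.0196; Haaland → f = 0.04909; ΔP_A = f(L/D)(ρV²/2) = 950.7 Pa.
Pipe B: V = Q/A = 0.000636/0.008992 = 0.07073 m/s; Re = 3.426e+04; ε/D = 1.4e-05; Haaland → f = 0.02262; ΔP_B = f(L/D)(ρV²/2) = 182.4 Pa.
ΔP_A/ΔP_B = 950.7/182.4 = 5.21.

ΔP_A/ΔP_B ≈ 5.21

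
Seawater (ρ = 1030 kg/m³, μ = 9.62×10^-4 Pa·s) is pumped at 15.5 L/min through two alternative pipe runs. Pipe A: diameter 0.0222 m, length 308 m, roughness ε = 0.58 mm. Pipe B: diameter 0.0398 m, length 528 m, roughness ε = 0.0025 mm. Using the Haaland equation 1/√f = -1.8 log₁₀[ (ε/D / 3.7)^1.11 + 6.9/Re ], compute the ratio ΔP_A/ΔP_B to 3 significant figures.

ΔP_A/ΔP_B ≈ 19.0

Pipe A: V = Q/A = 0.0002583/0.0003871 = 0.6674 m/s; Re = 1.586e+04; ε/D = 0.0261; Haaland → f = 0.05618; ΔP_A = f(L/D)(ρV²/2) = 1.788e+05 Pa.
Pipe B: V = Q/A = 0.0002583/0.001244 = 0.2076 m/s; Re = 8848; ε/D = 6.28e-05; Haaland → f = 0.03201; ΔP_B = f(L/D)(ρV²/2) = 9429 Pa.
ΔP_A/ΔP_B = 1.788e+05/9429 = 19.0.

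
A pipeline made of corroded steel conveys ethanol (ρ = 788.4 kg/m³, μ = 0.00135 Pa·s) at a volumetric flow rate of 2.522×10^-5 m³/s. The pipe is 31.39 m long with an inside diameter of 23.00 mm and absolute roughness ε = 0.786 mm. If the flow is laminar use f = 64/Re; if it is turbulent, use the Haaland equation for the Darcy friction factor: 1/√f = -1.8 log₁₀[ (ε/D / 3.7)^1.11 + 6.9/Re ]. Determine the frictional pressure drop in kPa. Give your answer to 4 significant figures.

ΔP ≈ 0.1556 kPa

Cross-sectional area A = πD²/4 = π(0.023)²/4 = 0.0004155 m²; mean velocity V = Q/A = 2.522e-05/0.0004155 = 0.0607 m/s.
Reynolds number Re = ρVD/μ = 788.4 · 0.0607 · 0.023 / 0.00135 = 815.3.
Re < 2300 → laminar flow, so f = 64/Re = 64/815.3 = 0.07849 (the turbulent correlation is not needed).
Darcy-Weisbach: ΔP = f(L/D)(ρV²/2) = 0.07849·(31.39/0.023)·(788.4·0.0607²/2) = 0.07849·1365·1.452 = 155.6 Pa.
ΔP = 155.6 Pa = 0.1556 kPa.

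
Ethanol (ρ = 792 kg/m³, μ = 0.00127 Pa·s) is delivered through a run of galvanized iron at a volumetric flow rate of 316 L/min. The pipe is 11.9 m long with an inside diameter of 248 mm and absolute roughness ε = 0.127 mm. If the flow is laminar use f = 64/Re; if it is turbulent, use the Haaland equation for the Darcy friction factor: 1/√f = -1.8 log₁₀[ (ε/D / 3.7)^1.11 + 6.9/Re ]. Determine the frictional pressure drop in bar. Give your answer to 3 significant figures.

ΔP ≈ 6.26×10^-5 bar

Q = 316 L/min = 316/60000 = 0.005267 m³/s.
Cross-sectional area A = πD²/4 = π(0.248)²/4 = 0.04831 m²; mean velocity V = Q/A = 0.005267/0.04831 = 0.109 m/s.
Reynolds number Re = ρVD/μ = 792 · 0.109 · 0.248 / 0.00127 = 1.686e+04.
Re > 4000 → turbulent. Relative roughness ε/D = 0.000127/0.248 = 0.000512. Haaland: 1/√f = -1.8 log₁₀[(0.000512/3.7)^1.11 + 6.9/1.686e+04] = -1.8 log₁₀[5.21e-05 + 0.000409] = 6.005, so f = 0.02773.
Darcy-Weisbach: ΔP = f(L/D)(ρV²/2) = 0.02773·(11.9/0.248)·(792·0.109²/2) = 0.02773·47.98·4.707 = 6.264 Pa.
ΔP = 6.264 Pa = 6.26×10^-5 bar.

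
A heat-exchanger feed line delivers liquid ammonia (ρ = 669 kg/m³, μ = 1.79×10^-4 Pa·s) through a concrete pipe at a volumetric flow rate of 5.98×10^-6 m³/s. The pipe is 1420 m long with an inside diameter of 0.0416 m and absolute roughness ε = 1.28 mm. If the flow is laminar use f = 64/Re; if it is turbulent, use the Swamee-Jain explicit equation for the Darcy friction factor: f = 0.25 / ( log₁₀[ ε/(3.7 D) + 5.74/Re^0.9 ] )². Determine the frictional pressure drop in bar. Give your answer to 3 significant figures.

ΔP ≈ 2.07×10^-4 bar

Cross-sectional area A = πD²/4 = π(0.0416)²/4 = 0.001359 m²; mean velocity V = Q/A = 5.98e-06/0.001359 = 0.0044 m/s.
Reynolds number Re = ρVD/μ = 669 · 0.0044 · 0.0416 / 0.000179 = 684.1.
Re < 2300 → laminar flow, so f = 64/Re = 64/684.1 = 0.09356 (the turbulent correlation is not needed).
Darcy-Weisbach: ΔP = f(L/D)(ρV²/2) = 0.09356·(1420/0.0416)·(669·0.0044²/2) = 0.09356·3.413e+04·0.006475 = 20.68 Pa.
ΔP = 20.68 Pa = 2.07×10^-4 bar.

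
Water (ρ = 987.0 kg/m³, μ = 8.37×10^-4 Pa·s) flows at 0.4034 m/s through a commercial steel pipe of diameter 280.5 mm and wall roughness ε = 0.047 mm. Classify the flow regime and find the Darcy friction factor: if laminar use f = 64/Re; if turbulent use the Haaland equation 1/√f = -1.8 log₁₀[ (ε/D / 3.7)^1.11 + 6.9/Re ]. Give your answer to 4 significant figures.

f ≈ 0.01770

Re = ρVD/μ = 987·0.4034·0.2805/0.000837 = 1.334e+05.
Re > 4000 → turbulent. ε/D = 4.7e-05/0.2805 = 0.000168; Haaland: 1/√f = -1.8 log₁₀[1.51e-05 + 5.17e-05] = 7.516, so f = 0.0177.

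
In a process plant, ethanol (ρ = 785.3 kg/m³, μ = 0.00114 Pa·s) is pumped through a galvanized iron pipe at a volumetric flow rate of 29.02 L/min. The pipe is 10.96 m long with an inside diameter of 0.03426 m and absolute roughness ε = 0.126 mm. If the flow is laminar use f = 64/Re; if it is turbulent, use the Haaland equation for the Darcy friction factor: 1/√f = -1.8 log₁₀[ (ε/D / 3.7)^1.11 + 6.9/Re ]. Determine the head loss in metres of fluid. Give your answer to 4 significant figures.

h_f ≈ 0.1549 m

Q = 29.02 L/min = 29.02/60000 = 0.0004837 m³/s.
Cross-sectional area A = πD²/4 = π(0.03426)²/4 = 0.0009219 m²; mean velocity V = Q/A = 0.0004837/0.0009219 = 0.5247 m/s.
Reynolds number Re = ρVD/μ = 785.3 · 0.5247 · 0.03426 / 0.00114 = 1.238e+04.
Re > 4000 → turbulent. Relative roughness ε/D = 0.000126/0.03426 = 0.00368. Haaland: 1/√f = -1.8 log₁₀[(0.00368/3.7)^1.11 + 6.9/1.238e+04] = -1.8 log₁₀[0.000465 + 0.000557] = 5.383, so f = 0.03451.
Darcy-Weisbach: ΔP = f(L/D)(ρV²/2) = 0.03451·(10.96/0.03426)·(785.3·0.5247²/2) = 0.03451·319.9·108.1 = 1193 Pa.
Head loss h_f = ΔP/(ρg) = 1193/(785.3·9.81) = 0.1549 m.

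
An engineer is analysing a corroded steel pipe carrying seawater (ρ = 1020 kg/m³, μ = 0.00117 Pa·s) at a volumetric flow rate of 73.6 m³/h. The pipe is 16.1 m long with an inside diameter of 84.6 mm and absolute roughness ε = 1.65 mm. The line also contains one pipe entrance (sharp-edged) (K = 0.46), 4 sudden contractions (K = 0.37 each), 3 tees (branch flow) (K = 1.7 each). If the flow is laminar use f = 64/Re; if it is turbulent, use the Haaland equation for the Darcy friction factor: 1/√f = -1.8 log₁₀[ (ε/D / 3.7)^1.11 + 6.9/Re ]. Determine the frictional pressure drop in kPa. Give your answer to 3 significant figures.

Q = 73.6 m³/h = 73.6/3600 = 0.02044 m³/s.
Cross-sectional area A = πD²/4 = π(0.0846)²/4 = 0.005621 m²; mean velocity V = Q/A = 0.02044/0.005621 = 3.637 m/s.
Reynolds number Re = ρVD/μ = 1020 · 3.637 · 0.0846 / 0.00117 = 2.682e+05.
Re > 4000 → turbulent. Relative roughness ε/D = 0.00165/0.0846 = 0.0195. Haaland: 1/√f = -1.8 log₁₀[(0.0195/3.7)^1.11 + 6.9/2.682e+05] = -1.8 log₁₀[0.00296 + 2.57e-05] = 4.545, so f = 0.04841.
Total minor-loss coefficient ΣK = 1·0.46 + 4·0.37 + 3·1.7 = 7.04.
ΔP = [f·L/D + ΣK]·(ρV²/2) = [0.04841·16.1/0.0846 + 7.04]·(1020·3.637²/2) = [9.213 + 7.04]·6746 = 1.096e+05 Pa.
ΔP = 1.096e+05 Pa = 110 kPa.

ΔP ≈ 110 kPa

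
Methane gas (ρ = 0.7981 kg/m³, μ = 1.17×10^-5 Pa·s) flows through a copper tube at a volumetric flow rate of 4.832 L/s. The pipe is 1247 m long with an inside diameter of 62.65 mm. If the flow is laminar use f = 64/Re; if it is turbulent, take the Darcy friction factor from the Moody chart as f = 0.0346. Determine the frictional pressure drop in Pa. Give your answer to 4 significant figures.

Q = 4.832 L/s = 4.832/1000 = 0.004832 m³/s.
Cross-sectional area A = πD²/4 = π(0.06265)²/4 = 0.003083 m²; mean velocity V = Q/A = 0.004832/0.003083 = 1.567 m/s.
Reynolds number Re = ρVD/μ = 0.7981 · 1.567 · 0.06265 / 1.17e-05 = 6699.
Re > 4000 → turbulent; use the Moody-chart value f = 0.0346.
Darcy-Weisbach: ΔP = f(L/D)(ρV²/2) = 0.0346·(1247/0.06265)·(0.7981·1.567²/2) = 0.0346·1.99e+04·0.9804 = 675.2 Pa.

ΔP ≈ 675.2 Pa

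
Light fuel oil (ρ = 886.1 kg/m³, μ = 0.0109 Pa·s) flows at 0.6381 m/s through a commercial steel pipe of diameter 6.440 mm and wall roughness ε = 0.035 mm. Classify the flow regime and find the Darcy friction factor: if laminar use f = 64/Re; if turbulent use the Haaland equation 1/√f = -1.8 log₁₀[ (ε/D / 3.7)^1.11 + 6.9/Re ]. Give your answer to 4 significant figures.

f ≈ 0.1916

Re = ρVD/μ = 886.1·0.6381·0.00644/0.0109 = 334.1.
Re < 2300 → laminar, so f = 64/Re = 0.1916 (roughness is irrelevant in laminar flow).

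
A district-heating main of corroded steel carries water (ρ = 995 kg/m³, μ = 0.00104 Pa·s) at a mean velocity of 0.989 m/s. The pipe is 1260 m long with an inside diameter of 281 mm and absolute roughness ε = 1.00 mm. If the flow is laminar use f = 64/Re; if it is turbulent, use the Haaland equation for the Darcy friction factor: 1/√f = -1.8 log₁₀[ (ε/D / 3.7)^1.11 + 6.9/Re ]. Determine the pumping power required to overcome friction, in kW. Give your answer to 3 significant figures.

P ≈ 3.74 kW

Reynolds number Re = ρVD/μ = 995 · 0.989 · 0.281 / 0.00104 = 2.659e+05.
Re > 4000 → turbulent. Relative roughness ε/D = 0.001/0.281 = 0.00356. Haaland: 1/√f = -1.8 log₁₀[(0.00356/3.7)^1.11 + 6.9/2.659e+05] = -1.8 log₁₀[0.000448 + 2.6e-05] = 5.984, so f = 0.02793.
Darcy-Weisbach: ΔP = f(L/D)(ρV²/2) = 0.02793·(1260/0.281)·(995·0.989²/2) = 0.02793·4484·486.6 = 6.094e+04 Pa.
Q = V·A = 0.989·0.06202 = 0.06133 m³/s.
Pumping power P = QΔP = 0.06133·6.094e+04 = 3738 W = 3.74 kW.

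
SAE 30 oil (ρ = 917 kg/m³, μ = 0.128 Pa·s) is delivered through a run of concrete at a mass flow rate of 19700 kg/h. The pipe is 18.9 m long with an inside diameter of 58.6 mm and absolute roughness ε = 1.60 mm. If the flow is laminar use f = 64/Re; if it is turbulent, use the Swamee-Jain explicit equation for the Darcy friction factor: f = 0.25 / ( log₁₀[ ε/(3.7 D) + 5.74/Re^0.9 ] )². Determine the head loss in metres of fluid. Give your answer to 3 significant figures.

h_f ≈ 5.54 m

ṁ = 19700 kg/h = 19700/3600 = 5.472 kg/s.
A = πD²/4 = π(0.0586)²/4 = 0.002697 m²; mean velocity V = ṁ/(ρA) = 5.472/(917 · 0.002697) = 2.213 m/s.
Reynolds number Re = ρVD/μ = 917 · 2.213 · 0.0586 / 0.128 = 928.9.
Re < 2300 → laminar flow, so f = 64/Re = 64/928.9 = 0.0689 (the turbulent correlation is not needed).
Darcy-Weisbach: ΔP = f(L/D)(ρV²/2) = 0.0689·(18.9/0.0586)·(917·2.213²/2) = 0.0689·322.5·2245 = 4.988e+04 Pa.
Head loss h_f = ΔP/(ρg) = 4.988e+04/(917·9.81) = 5.54 m.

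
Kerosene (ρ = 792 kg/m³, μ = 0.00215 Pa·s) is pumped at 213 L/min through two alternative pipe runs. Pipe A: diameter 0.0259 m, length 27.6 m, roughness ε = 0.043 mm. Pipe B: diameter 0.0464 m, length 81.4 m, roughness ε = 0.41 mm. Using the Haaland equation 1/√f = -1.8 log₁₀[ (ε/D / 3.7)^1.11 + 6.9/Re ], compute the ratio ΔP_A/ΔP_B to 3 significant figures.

ΔP_A/ΔP_B ≈ 4.09

Pipe A: V = Q/A = 0.00355/0.0005269 = 6.738 m/s; Re = 6.429e+04; ε/D = 0.00166; Haaland → f = 0.02486; ΔP_A = f(L/D)(ρV²/2) = 4.763e+05 Pa.
Pipe B: V = Q/A = 0.00355/0.001691 = 2.099 m/s; Re = 3.588e+04; ε/D = 0.00884; Haaland → f = 0.03807; ΔP_B = f(L/D)(ρV²/2) = 1.166e+05 Pa.
ΔP_A/ΔP_B = 4.763e+05/1.166e+05 = 4.09.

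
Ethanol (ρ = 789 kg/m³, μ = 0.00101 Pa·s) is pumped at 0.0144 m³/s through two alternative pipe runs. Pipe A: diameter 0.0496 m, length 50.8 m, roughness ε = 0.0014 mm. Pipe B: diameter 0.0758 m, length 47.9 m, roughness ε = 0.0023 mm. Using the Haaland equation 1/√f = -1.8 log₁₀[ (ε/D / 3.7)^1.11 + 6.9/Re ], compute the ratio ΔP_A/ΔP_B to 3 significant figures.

Pipe A: V = Q/A = 0.0144/0.001932 = 7.453 m/s; Re = 2.888e+05; ε/D = 2.82e-05; Haaland → f = 0.01468; ΔP_A = f(L/D)(ρV²/2) = 3.294e+05 Pa.
Pipe B: V = Q/A = 0.0144/0.004513 = 3.191 m/s; Re = 1.89e+05; ε/D = 3.03e-05; Haaland → f = 0.01586; ΔP_B = f(L/D)(ρV²/2) = 4.026e+04 Pa.
ΔP_A/ΔP_B = 3.294e+05/4.026e+04 = 8.18.

ΔP_A/ΔP_B ≈ 8.18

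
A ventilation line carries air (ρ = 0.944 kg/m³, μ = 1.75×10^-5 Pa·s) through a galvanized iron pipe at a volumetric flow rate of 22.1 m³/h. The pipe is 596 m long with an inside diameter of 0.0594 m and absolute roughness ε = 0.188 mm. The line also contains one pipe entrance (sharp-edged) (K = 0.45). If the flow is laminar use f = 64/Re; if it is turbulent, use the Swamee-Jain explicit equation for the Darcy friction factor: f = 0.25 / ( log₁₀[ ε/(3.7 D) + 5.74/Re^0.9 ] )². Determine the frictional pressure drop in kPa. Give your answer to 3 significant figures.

Q = 22.1 m³/h = 22.1/3600 = 0.006139 m³/s.
Cross-sectional area A = πD²/4 = π(0.0594)²/4 = 0.002771 m²; mean velocity V = Q/A = 0.006139/0.002771 = 2.215 m/s.
Reynolds number Re = ρVD/μ = 0.944 · 2.215 · 0.0594 / 1.75e-05 = 7098.
Re > 4000 → turbulent. Relative roughness ε/D = 0.000188/0.0594 = 0.00316. Swamee-Jain: f = 0.25/(log₁₀[0.00316/3.7 + 5.74/7098^0.9])² = 0.25/(log₁₀[0.000855 + 0.00196])² = 0.25/(-2.55)² = 0.03845.
Total minor-loss coefficient ΣK = 1·0.45 = 0.45.
ΔP = [f·L/D + ΣK]·(ρV²/2) = [0.03845·596/0.0594 + 0.45]·(0.944·2.215²/2) = [385.8 + 0.45]·2.316 = 894.6 Pa.
ΔP = 894.6 Pa = 0.895 kPa.

ΔP ≈ 0.895 kPa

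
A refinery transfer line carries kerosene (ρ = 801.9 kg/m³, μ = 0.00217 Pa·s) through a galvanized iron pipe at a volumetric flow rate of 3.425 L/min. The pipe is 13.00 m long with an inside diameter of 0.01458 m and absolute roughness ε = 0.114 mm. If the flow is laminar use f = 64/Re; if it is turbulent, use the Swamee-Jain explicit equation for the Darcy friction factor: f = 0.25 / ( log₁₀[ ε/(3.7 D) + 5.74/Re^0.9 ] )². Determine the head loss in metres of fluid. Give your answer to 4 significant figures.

Q = 3.425 L/min = 3.425/60000 = 5.708e-05 m³/s.
Cross-sectional area A = πD²/4 = π(0.01458)²/4 = 0.000167 m²; mean velocity V = Q/A = 5.708e-05/0.000167 = 0.3419 m/s.
Reynolds number Re = ρVD/μ = 801.9 · 0.3419 · 0.01458 / 0.00217 = 1842.
Re < 2300 → laminar flow, so f = 64/Re = 64/1842 = 0.03474 (the turbulent correlation is not needed).
Darcy-Weisbach: ΔP = f(L/D)(ρV²/2) = 0.03474·(13/0.01458)·(801.9·0.3419²/2) = 0.03474·891.6·46.87 = 1452 Pa.
Head loss h_f = ΔP/(ρg) = 1452/(801.9·9.81) = 0.1846 m.

h_f ≈ 0.1846 m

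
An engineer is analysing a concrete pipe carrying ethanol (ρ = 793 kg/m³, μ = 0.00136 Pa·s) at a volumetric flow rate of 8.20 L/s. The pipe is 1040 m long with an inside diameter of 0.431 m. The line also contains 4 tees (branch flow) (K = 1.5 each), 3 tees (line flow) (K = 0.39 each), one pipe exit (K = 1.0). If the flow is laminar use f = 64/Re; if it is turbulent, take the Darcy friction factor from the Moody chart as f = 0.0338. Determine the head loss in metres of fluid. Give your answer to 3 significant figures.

h_f ≈ 0.0144 m

Q = 8.20 L/s = 8.20/1000 = 0.0082 m³/s.
Cross-sectional area A = πD²/4 = π(0.431)²/4 = 0.1459 m²; mean velocity V = Q/A = 0.0082/0.1459 = 0.0562 m/s.
Reynolds number Re = ρVD/μ = 793 · 0.0562 · 0.431 / 0.00136 = 1.412e+04.
Re > 4000 → turbulent; use the Moody-chart value f = 0.0338.
Total minor-loss coefficient ΣK = 4·1.5 + 3·0.39 + 1·1 = 8.17.
ΔP = [f·L/D + ΣK]·(ρV²/2) = [0.0338·1040/0.431 + 8.17]·(793·0.0562²/2) = [81.56 + 8.17]·1.253 = 112.4 Pa.
Head loss h_f = ΔP/(ρg) = 112.4/(793·9.81) = 0.0144 m.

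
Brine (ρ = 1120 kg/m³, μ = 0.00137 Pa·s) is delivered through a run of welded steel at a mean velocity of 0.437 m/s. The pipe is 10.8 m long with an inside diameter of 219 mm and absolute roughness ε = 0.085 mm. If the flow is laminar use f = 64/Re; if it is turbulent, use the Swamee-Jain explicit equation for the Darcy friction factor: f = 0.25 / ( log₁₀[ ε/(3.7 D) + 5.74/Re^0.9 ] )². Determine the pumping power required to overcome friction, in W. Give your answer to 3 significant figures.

P ≈ 1.79 W

Reynolds number Re = ρVD/μ = 1120 · 0.437 · 0.219 / 0.00137 = 7.824e+04.
Re > 4000 → turbulent. Relative roughness ε/D = 8.5e-05/0.219 = 0.000388. Swamee-Jain: f = 0.25/(log₁₀[0.000388/3.7 + 5.74/7.824e+04^0.9])² = 0.25/(log₁₀[0.000105 + 0.000226])² = 0.25/(-3.48)² = 0.02065.
Darcy-Weisbach: ΔP = f(L/D)(ρV²/2) = 0.02065·(10.8/0.219)·(1120·0.437²/2) = 0.02065·49.32·106.9 = 108.9 Pa.
Q = V·A = 0.437·0.03767 = 0.01646 m³/s.
Pumping power P = QΔP = 0.01646·108.9 = 1.792 W = 1.79 W.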